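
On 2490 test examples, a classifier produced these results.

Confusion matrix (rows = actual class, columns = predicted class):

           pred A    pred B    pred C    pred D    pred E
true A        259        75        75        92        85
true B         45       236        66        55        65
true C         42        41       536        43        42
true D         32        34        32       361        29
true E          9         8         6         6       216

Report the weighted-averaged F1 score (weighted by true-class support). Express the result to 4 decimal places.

0.6394

Per-class F1 score (2·TP/(2·TP+FP+FN)):
  A: TP=259, FP=45+42+32+9=128, FN=75+75+92+85=327 → 518/973 = 0.53237
  B: TP=236, FP=75+41+34+8=158, FN=45+66+55+65=231 → 472/861 = 0.54820
  C: TP=536, FP=75+66+32+6=179, FN=42+41+43+42=168 → 1072/1419 = 0.75546
  D: TP=361, FP=92+55+43+6=196, FN=32+34+32+29=127 → 722/1045 = 0.69091
  E: TP=216, FP=85+65+42+29=221, FN=9+8+6+6=29 → 432/682 = 0.63343
Weighted-F1 score = Σ (supportᵢ/N)·F1 scoreᵢ with N=2490: (586/2490)·0.53237 + (467/2490)·0.54820 + (704/2490)·0.75546 + (488/2490)·0.69091 + (245/2490)·0.63343 = 0.6394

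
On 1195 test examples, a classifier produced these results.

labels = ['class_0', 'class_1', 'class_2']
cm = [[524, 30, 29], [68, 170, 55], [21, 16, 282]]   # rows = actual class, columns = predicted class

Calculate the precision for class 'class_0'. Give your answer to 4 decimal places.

One-vs-rest for 'class_0': TP = diagonal; FP = other classes predicted 'class_0'; FN = 'class_0' predicted as other.
precision = TP/(TP+FP).
class_0: TP=524, FP=68+21=89 → 524/613 = 0.85481

0.8548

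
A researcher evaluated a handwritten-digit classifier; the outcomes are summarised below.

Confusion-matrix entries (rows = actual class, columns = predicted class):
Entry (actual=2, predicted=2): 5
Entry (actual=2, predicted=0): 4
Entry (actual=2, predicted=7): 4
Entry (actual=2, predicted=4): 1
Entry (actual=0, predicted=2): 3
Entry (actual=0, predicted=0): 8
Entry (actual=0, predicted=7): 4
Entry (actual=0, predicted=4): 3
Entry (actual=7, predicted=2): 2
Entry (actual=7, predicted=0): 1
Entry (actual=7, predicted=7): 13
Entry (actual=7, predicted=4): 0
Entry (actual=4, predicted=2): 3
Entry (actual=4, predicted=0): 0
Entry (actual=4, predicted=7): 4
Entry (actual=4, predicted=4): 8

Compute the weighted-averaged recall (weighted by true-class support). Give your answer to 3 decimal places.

Per-class recall (TP/(TP+FN)):
  2: TP=5, FN=4+4+1=9 → 5/14 = 0.3571
  0: TP=8, FN=3+4+3=10 → 8/18 = 0.4444
  7: TP=13, FN=2+1+0=3 → 13/16 = 0.8125
  4: TP=8, FN=3+0+4=7 → 8/15 = 0.5333
Weighted-recall = Σ (supportᵢ/N)·recallᵢ with N=63: (14/63)·0.3571 + (18/63)·0.4444 + (16/63)·0.8125 + (15/63)·0.5333 = 0.540

0.540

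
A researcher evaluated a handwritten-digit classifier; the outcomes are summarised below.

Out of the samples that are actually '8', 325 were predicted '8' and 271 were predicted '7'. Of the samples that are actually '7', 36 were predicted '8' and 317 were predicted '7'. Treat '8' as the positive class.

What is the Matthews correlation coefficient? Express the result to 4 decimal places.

MCC = (TP·TN − FP·FN) / √((TP+FP)(TP+FN)(TN+FP)(TN+FN))
Numerator = 325·317 − 36·271 = 93269
Denominator = √(361·596·353·588) = √44658639984 = 211325.9094
MCC = 93269 / 211325.9094 = 0.4414

0.4414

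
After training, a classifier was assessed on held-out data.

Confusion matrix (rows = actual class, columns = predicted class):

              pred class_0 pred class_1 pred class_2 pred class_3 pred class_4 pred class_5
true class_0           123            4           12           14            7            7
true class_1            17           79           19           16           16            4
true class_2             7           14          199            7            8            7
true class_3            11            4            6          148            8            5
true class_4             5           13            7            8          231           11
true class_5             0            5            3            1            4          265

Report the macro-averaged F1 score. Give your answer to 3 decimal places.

0.782

Per-class F1 score (2·TP/(2·TP+FP+FN)):
  class_0: TP=123, FP=17+7+11+5+0=40, FN=4+12+14+7+7=44 → 246/330 = 0.7455
  class_1: TP=79, FP=4+14+4+13+5=40, FN=17+19+16+16+4=72 → 158/270 = 0.5852
  class_2: TP=199, FP=12+19+6+7+3=47, FN=7+14+7+8+7=43 → 398/488 = 0.8156
  class_3: TP=148, FP=14+16+7+8+1=46, FN=11+4+6+8+5=34 → 296/376 = 0.7872
  class_4: TP=231, FP=7+16+8+8+4=43, FN=5+13+7+8+11=44 → 462/549 = 0.8415
  class_5: TP=265, FP=7+4+7+5+11=34, FN=0+5+3+1+4=13 → 530/577 = 0.9185
Macro-F1 score = mean = (0.7455 + 0.5852 + 0.8156 + 0.7872 + 0.8415 + 0.9185) / 6 = 0.782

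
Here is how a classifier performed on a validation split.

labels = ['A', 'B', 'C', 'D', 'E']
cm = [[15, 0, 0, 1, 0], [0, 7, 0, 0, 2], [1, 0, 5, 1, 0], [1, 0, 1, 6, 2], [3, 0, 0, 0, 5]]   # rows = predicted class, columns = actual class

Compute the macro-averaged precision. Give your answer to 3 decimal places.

Per-class precision (TP/(TP+FP)):
  A: TP=15, FP=0+0+1+0=1 → 15/16 = 0.9375
  B: TP=7, FP=0+0+0+2=2 → 7/9 = 0.7778
  C: TP=5, FP=1+0+1+0=2 → 5/7 = 0.7143
  D: TP=6, FP=1+0+1+2=4 → 6/10 = 0.6000
  E: TP=5, FP=3+0+0+0=3 → 5/8 = 0.6250
Macro-precision = mean = (0.9375 + 0.7778 + 0.7143 + 0.6000 + 0.6250) / 5 = 0.731

0.731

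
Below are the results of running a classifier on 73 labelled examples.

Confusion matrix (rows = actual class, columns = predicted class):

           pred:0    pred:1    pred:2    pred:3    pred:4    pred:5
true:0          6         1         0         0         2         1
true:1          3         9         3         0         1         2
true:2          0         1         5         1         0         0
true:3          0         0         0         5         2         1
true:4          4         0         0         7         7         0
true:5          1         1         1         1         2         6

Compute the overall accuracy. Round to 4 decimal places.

Accuracy = trace / total = (6+9+5+5+7+6=38) / 73 = 38/73 = 0.5205

0.5205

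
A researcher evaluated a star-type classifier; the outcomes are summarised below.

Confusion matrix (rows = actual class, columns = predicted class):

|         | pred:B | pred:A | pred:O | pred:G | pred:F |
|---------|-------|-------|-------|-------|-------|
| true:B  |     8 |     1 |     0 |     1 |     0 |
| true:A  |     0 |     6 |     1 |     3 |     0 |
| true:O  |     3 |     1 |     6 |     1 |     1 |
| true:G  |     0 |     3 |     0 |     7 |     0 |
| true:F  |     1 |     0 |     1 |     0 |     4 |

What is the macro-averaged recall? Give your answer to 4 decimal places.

0.6533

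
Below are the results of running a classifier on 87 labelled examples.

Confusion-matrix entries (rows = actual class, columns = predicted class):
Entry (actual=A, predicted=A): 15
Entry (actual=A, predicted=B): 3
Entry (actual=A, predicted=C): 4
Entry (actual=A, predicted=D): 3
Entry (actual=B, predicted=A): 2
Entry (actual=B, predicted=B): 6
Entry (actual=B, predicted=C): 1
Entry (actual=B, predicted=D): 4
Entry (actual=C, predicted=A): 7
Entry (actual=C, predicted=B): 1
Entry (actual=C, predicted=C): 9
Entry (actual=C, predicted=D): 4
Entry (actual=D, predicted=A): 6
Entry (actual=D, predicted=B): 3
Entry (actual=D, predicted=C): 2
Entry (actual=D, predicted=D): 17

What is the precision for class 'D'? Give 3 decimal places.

Treat 'D' as positive and all other classes as negative.
precision = TP/(TP+FP).
D: TP=17, FP=3+4+4=11 → 17/28 = 0.6071

0.607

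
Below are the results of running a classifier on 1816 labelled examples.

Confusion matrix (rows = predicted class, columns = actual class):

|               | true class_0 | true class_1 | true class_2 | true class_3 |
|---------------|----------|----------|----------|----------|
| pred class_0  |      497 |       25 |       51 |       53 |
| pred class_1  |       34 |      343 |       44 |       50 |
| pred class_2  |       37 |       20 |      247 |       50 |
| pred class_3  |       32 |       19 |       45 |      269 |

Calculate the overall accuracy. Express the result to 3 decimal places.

Accuracy = trace / total = (497+343+247+269=1356) / 1816 = 1356/1816 = 0.747

0.747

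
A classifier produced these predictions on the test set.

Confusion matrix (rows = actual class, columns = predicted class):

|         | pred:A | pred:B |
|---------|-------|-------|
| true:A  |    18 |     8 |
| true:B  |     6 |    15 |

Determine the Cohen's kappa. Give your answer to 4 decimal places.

0.4029

Observed agreement pₒ = trace/N = 33/47 = 0.70213
Expected agreement pₑ = Σ (rowᵢ·colᵢ)/N² = (26·24 + 21·23)/47² = 0.50113
κ = (pₒ − pₑ)/(1 − pₑ) = (0.70213 − 0.50113)/(1 − 0.50113) = 0.4029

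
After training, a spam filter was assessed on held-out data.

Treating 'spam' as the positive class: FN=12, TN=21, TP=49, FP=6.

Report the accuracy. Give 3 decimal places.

0.795

Accuracy = (TP+TN)/N = (49+21)/88 = 0.795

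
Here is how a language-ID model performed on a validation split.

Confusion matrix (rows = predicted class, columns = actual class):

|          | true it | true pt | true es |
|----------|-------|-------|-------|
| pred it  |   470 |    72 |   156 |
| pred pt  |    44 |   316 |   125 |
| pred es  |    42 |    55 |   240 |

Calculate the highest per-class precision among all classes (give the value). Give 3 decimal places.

0.712

Per-class precision (TP/(TP+FP)):
  it: TP=470, FP=72+156=228 → 470/698 = 0.6734
  pt: TP=316, FP=44+125=169 → 316/485 = 0.6515
  es: TP=240, FP=42+55=97 → 240/337 = 0.7122
Highest is class 'es' with precision = 0.712.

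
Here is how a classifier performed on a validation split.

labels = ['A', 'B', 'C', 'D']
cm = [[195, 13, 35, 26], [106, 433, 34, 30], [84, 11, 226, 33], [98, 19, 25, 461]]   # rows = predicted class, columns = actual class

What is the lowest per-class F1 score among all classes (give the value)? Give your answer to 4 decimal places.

Per-class F1 score (2·TP/(2·TP+FP+FN)):
  A: TP=195, FP=13+35+26=74, FN=106+84+98=288 → 390/752 = 0.51862
  B: TP=433, FP=106+34+30=170, FN=13+11+19=43 → 866/1079 = 0.80259
  C: TP=226, FP=84+11+33=128, FN=35+34+25=94 → 452/674 = 0.67062
  D: TP=461, FP=98+19+25=142, FN=26+30+33=89 → 922/1153 = 0.79965
Lowest is class 'A' with F1 score = 0.5186.

0.5186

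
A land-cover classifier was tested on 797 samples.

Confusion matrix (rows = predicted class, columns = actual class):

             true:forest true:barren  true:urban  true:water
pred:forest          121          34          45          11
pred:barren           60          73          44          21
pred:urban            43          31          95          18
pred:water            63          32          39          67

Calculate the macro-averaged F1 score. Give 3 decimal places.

Per-class F1 score (2·TP/(2·TP+FP+FN)):
  forest: TP=121, FP=34+45+11=90, FN=60+43+63=166 → 242/498 = 0.4859
  barren: TP=73, FP=60+44+21=125, FN=34+31+32=97 → 146/368 = 0.3967
  urban: TP=95, FP=43+31+18=92, FN=45+44+39=128 → 190/410 = 0.4634
  water: TP=67, FP=63+32+39=134, FN=11+21+18=50 → 134/318 = 0.4214
Macro-F1 score = mean = (0.4859 + 0.3967 + 0.4634 + 0.4214) / 4 = 0.442

0.442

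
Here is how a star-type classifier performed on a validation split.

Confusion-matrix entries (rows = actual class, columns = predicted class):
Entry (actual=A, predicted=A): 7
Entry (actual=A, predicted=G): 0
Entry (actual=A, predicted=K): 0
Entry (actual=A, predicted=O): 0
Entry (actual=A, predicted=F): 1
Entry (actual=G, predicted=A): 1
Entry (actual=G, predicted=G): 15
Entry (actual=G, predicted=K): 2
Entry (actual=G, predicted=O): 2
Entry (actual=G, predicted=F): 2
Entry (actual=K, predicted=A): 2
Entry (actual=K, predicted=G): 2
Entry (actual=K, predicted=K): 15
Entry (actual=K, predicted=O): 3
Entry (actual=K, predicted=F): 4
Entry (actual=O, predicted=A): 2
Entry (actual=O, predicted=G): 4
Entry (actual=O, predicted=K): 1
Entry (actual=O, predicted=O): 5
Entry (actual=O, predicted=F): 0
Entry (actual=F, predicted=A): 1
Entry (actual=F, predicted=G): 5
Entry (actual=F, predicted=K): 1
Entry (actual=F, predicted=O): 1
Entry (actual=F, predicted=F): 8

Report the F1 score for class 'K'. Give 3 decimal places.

Treat 'K' as positive and all other classes as negative.
F1 score = 2·TP/(2·TP+FP+FN).
K: TP=15, FP=0+2+1+1=4, FN=2+2+3+4=11 → 30/45 = 0.6667

0.667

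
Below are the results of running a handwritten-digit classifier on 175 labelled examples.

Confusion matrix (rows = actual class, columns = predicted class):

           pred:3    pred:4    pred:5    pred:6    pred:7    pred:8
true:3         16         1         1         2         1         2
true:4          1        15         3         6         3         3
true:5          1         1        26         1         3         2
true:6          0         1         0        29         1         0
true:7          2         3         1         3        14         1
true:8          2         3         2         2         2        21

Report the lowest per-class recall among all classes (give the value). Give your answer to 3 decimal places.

0.484

Per-class recall (TP/(TP+FN)):
  3: TP=16, FN=1+1+2+1+2=7 → 16/23 = 0.6957
  4: TP=15, FN=1+3+6+3+3=16 → 15/31 = 0.4839
  5: TP=26, FN=1+1+1+3+2=8 → 26/34 = 0.7647
  6: TP=29, FN=0+1+0+1+0=2 → 29/31 = 0.9355
  7: TP=14, FN=2+3+1+3+1=10 → 14/24 = 0.5833
  8: TP=21, FN=2+3+2+2+2=11 → 21/32 = 0.6563
Lowest is class '4' with recall = 0.484.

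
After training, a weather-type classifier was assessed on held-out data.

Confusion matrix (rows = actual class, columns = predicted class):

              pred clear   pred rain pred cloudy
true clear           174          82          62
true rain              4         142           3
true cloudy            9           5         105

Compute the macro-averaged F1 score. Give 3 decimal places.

0.722

Per-class F1 score (2·TP/(2·TP+FP+FN)):
  clear: TP=174, FP=4+9=13, FN=82+62=144 → 348/505 = 0.6891
  rain: TP=142, FP=82+5=87, FN=4+3=7 → 284/378 = 0.7513
  cloudy: TP=105, FP=62+3=65, FN=9+5=14 → 210/289 = 0.7266
Macro-F1 score = mean = (0.6891 + 0.7513 + 0.7266) / 3 = 0.722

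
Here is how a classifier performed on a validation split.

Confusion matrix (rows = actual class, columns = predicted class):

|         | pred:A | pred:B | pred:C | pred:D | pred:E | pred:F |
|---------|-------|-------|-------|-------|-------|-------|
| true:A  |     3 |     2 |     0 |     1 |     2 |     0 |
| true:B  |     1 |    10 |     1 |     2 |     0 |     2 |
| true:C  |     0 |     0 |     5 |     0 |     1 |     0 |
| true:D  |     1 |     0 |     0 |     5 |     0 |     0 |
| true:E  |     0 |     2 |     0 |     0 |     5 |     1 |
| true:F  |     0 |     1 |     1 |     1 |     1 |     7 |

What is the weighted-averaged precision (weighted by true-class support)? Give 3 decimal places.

0.641

Per-class precision (TP/(TP+FP)):
  A: TP=3, FP=1+0+1+0+0=2 → 3/5 = 0.6000
  B: TP=10, FP=2+0+0+2+1=5 → 10/15 = 0.6667
  C: TP=5, FP=0+1+0+0+1=2 → 5/7 = 0.7143
  D: TP=5, FP=1+2+0+0+1=4 → 5/9 = 0.5556
  E: TP=5, FP=2+0+1+0+1=4 → 5/9 = 0.5556
  F: TP=7, FP=0+2+0+0+1=3 → 7/10 = 0.7000
Weighted-precision = Σ (supportᵢ/N)·precisionᵢ with N=55: (8/55)·0.6000 + (16/55)·0.6667 + (6/55)·0.7143 + (6/55)·0.5556 + (8/55)·0.5556 + (11/55)·0.7000 = 0.641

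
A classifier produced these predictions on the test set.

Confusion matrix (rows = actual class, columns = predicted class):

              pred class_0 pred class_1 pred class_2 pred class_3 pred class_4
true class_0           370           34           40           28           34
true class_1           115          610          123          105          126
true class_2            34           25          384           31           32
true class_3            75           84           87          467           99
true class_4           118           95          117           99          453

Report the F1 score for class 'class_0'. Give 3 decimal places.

F1 score = 2·TP/(2·TP+FP+FN).
class_0: TP=370, FP=115+34+75+118=342, FN=34+40+28+34=136 → 740/1218 = 0.6076

0.608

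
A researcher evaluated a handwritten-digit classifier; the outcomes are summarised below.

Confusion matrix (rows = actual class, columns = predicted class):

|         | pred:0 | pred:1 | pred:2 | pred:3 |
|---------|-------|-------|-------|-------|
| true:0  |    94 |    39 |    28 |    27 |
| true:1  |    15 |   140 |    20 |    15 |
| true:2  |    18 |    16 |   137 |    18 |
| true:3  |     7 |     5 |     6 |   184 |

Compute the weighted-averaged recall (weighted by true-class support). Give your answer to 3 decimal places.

0.722

Per-class recall (TP/(TP+FN)):
  0: TP=94, FN=39+28+27=94 → 94/188 = 0.5000
  1: TP=140, FN=15+20+15=50 → 140/190 = 0.7368
  2: TP=137, FN=18+16+18=52 → 137/189 = 0.7249
  3: TP=184, FN=7+5+6=18 → 184/202 = 0.9109
Weighted-recall = Σ (supportᵢ/N)·recallᵢ with N=769: (188/769)·0.5000 + (190/769)·0.7368 + (189/769)·0.7249 + (202/769)·0.9109 = 0.722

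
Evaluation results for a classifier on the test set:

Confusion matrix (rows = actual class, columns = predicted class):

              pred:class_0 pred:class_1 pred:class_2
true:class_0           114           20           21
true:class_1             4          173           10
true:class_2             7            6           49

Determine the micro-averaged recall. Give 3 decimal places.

0.832

Micro-averaging pools counts across classes: ΣTP=336, ΣFP=68, ΣFN=68.
Micro-recall = TP/(TP+FN) on pooled counts = 0.832 (equals overall accuracy in single-label multiclass).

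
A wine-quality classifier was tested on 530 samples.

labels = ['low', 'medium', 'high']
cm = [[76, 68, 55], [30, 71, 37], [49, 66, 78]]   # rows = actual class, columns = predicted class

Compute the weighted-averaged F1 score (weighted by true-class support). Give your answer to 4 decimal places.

0.4255

Per-class F1 score (2·TP/(2·TP+FP+FN)):
  low: TP=76, FP=30+49=79, FN=68+55=123 → 152/354 = 0.42938
  medium: TP=71, FP=68+66=134, FN=30+37=67 → 142/343 = 0.41399
  high: TP=78, FP=55+37=92, FN=49+66=115 → 156/363 = 0.42975
Weighted-F1 score = Σ (supportᵢ/N)·F1 scoreᵢ with N=530: (199/530)·0.42938 + (138/530)·0.41399 + (193/530)·0.42975 = 0.4255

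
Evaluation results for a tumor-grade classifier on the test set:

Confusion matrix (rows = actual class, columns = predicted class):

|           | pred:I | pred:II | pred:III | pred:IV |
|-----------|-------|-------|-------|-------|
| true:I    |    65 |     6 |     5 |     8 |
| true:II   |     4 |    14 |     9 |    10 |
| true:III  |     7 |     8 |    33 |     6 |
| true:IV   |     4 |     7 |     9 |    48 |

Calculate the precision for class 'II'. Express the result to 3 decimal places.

Treat 'II' as positive and all other classes as negative.
precision = TP/(TP+FP).
II: TP=14, FP=6+8+7=21 → 14/35 = 0.4000

0.400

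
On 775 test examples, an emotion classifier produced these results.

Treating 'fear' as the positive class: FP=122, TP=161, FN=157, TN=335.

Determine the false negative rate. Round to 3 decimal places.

FNR = FN/(FN+TP) = 157/(157+161) = 0.494

0.494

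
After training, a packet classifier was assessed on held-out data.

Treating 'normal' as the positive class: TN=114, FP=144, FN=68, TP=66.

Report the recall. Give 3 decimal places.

Recall = TP/(TP+FN) = 66/(66+68) = 66/134 = 0.493

0.493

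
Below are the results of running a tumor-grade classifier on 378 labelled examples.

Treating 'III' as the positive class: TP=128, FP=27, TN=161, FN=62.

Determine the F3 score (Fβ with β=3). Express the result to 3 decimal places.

Fβ = (1+β²)·TP / ((1+β²)·TP + β²·FN + FP), with β²=9
= 10·128 / (10·128 + 9·62 + 27) = 0.686

0.686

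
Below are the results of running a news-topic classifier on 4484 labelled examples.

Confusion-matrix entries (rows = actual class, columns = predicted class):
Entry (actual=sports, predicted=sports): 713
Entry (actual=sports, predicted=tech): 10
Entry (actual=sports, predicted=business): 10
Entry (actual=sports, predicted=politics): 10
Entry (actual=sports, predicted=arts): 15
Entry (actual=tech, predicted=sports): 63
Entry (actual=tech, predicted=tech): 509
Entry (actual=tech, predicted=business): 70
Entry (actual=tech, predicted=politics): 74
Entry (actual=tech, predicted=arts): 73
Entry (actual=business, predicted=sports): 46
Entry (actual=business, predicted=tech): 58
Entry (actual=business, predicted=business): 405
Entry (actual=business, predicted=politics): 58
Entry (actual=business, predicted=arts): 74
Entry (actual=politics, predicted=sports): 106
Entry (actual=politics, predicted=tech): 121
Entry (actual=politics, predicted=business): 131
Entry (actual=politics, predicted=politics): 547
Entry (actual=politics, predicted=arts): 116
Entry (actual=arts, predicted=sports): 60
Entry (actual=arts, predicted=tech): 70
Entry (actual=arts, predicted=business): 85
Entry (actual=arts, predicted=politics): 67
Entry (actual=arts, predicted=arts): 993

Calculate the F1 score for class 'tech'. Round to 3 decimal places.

One-vs-rest for 'tech': TP = diagonal; FP = other classes predicted 'tech'; FN = 'tech' predicted as other.
F1 score = 2·TP/(2·TP+FP+FN).
tech: TP=509, FP=10+58+121+70=259, FN=63+70+74+73=280 → 1018/1557 = 0.6538

0.654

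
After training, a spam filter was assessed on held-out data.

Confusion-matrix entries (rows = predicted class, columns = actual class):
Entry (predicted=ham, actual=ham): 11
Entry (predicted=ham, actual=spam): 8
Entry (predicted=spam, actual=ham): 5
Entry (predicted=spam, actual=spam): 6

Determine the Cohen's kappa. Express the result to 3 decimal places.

Observed agreement pₒ = trace/N = 17/30 = 0.5667
Expected agreement pₑ = Σ (rowᵢ·colᵢ)/N² = (16·19 + 14·11)/30² = 0.5089
κ = (pₒ − pₑ)/(1 − pₑ) = (0.5667 − 0.5089)/(1 − 0.5089) = 0.118

0.118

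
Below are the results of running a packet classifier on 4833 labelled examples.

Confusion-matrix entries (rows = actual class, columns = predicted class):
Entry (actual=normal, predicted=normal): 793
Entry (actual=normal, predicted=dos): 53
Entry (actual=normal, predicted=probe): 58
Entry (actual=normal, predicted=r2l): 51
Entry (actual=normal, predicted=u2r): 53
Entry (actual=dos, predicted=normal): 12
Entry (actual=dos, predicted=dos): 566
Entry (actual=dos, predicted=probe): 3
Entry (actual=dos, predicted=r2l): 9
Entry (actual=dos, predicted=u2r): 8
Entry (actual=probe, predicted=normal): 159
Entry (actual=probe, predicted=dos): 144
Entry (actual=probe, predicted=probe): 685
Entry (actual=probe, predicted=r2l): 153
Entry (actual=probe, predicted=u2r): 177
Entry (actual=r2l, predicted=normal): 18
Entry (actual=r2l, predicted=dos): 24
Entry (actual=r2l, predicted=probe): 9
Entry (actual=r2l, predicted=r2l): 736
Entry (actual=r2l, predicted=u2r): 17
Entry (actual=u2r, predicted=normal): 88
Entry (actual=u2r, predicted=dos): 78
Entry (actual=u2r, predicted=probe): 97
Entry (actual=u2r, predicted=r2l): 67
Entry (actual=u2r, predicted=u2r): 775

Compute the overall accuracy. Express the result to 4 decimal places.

0.7356

Accuracy = trace / total = (793+566+685+736+775=3555) / 4833 = 3555/4833 = 0.7356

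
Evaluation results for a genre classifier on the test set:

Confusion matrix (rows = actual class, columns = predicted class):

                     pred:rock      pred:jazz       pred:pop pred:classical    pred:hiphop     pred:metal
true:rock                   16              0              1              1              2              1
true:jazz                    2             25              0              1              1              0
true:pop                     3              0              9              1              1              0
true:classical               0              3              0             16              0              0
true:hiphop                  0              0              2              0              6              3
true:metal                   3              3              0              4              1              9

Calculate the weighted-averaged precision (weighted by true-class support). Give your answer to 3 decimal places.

0.710

Per-class precision (TP/(TP+FP)):
  rock: TP=16, FP=2+3+0+0+3=8 → 16/24 = 0.6667
  jazz: TP=25, FP=0+0+3+0+3=6 → 25/31 = 0.8065
  pop: TP=9, FP=1+0+0+2+0=3 → 9/12 = 0.7500
  classical: TP=16, FP=1+1+1+0+4=7 → 16/23 = 0.6957
  hiphop: TP=6, FP=2+1+1+0+1=5 → 6/11 = 0.5455
  metal: TP=9, FP=1+0+0+0+3=4 → 9/13 = 0.6923
Weighted-precision = Σ (supportᵢ/N)·precisionᵢ with N=114: (21/114)·0.6667 + (29/114)·0.8065 + (14/114)·0.7500 + (19/114)·0.6957 + (11/114)·0.5455 + (20/114)·0.6923 = 0.710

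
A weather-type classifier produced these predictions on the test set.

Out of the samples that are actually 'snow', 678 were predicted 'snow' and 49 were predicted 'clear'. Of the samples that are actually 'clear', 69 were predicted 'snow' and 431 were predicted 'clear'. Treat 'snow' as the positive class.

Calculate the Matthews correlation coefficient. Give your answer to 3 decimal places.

MCC = (TP·TN − FP·FN) / √((TP+FP)(TP+FN)(TN+FP)(TN+FN))
Numerator = 678·431 − 69·49 = 288837
Denominator = √(747·727·500·480) = √130336560000 = 361021.5506
MCC = 288837 / 361021.5506 = 0.800

0.800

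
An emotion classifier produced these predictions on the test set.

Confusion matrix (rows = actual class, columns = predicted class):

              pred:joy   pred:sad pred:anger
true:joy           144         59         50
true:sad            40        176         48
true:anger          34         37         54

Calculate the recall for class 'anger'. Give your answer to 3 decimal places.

One-vs-rest for 'anger': TP = diagonal; FP = other classes predicted 'anger'; FN = 'anger' predicted as other.
recall = TP/(TP+FN).
anger: TP=54, FN=34+37=71 → 54/125 = 0.4320

0.432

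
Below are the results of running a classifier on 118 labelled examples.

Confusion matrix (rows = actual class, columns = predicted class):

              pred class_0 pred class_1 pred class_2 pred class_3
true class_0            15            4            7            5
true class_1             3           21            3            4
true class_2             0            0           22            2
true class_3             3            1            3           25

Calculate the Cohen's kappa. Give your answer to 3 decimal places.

Observed agreement pₒ = trace/N = 83/118 = 0.7034
Expected agreement pₑ = Σ (rowᵢ·colᵢ)/N² = (31·21 + 31·26 + 24·35 + 32·36)/118² = 0.2477
κ = (pₒ − pₑ)/(1 − pₑ) = (0.7034 − 0.2477)/(1 − 0.2477) = 0.606

0.606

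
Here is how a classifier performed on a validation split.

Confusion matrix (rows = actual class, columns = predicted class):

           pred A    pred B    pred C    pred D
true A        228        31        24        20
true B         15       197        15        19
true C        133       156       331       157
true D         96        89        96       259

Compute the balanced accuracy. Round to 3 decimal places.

0.615

Balanced accuracy = mean of per-class recall.
  A: recall = 228/303 = 0.7525
  B: recall = 197/246 = 0.8008
  C: recall = 331/777 = 0.4260
  D: recall = 259/540 = 0.4796
Mean = (0.7525 + 0.8008 + 0.4260 + 0.4796) / 4 = 0.615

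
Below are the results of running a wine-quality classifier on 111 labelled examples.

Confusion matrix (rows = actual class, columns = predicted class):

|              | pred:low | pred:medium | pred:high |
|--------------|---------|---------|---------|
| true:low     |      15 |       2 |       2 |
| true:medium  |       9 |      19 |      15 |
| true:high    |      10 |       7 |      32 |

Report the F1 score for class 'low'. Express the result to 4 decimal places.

0.5660

F1 score = 2·TP/(2·TP+FP+FN).
low: TP=15, FP=9+10=19, FN=2+2=4 → 30/53 = 0.56604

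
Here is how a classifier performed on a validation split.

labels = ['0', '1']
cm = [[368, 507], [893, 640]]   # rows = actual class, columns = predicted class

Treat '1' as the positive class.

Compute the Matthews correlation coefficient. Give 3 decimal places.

MCC = (TP·TN − FP·FN) / √((TP+FP)(TP+FN)(TN+FP)(TN+FN))
Numerator = 640·368 − 507·893 = -217231
Denominator = √(1147·1533·875·1261) = √1940120534625 = 1392882.0965
MCC = -217231 / 1392882.0965 = -0.156

-0.156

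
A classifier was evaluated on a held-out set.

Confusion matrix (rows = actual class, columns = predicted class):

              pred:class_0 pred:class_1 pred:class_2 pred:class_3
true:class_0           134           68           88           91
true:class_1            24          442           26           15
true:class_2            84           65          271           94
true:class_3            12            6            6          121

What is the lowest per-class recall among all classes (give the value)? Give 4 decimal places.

Per-class recall (TP/(TP+FN)):
  class_0: TP=134, FN=68+88+91=247 → 134/381 = 0.35171
  class_1: TP=442, FN=24+26+15=65 → 442/507 = 0.87179
  class_2: TP=271, FN=84+65+94=243 → 271/514 = 0.52724
  class_3: TP=121, FN=12+6+6=24 → 121/145 = 0.83448
Lowest is class 'class_0' with recall = 0.3517.

0.3517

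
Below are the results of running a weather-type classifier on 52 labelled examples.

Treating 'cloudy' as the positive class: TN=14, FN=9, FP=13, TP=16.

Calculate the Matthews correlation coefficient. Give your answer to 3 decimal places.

0.159

MCC = (TP·TN − FP·FN) / √((TP+FP)(TP+FN)(TN+FP)(TN+FN))
Numerator = 16·14 − 13·9 = 107
Denominator = √(29·25·27·23) = √450225 = 670.9881
MCC = 107 / 670.9881 = 0.159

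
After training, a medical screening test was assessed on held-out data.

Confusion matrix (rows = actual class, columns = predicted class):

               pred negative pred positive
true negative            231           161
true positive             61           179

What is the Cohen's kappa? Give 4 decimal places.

0.3101

Observed agreement pₒ = trace/N = 410/632 = 0.64873
Expected agreement pₑ = Σ (rowᵢ·colᵢ)/N² = (392·292 + 240·340)/632² = 0.49087
κ = (pₒ − pₑ)/(1 − pₑ) = (0.64873 − 0.49087)/(1 − 0.49087) = 0.3101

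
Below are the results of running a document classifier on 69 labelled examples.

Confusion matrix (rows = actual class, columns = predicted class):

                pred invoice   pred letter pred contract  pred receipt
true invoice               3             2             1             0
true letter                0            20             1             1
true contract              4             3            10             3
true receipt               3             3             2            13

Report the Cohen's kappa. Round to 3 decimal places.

Observed agreement pₒ = trace/N = 46/69 = 0.6667
Expected agreement pₑ = Σ (rowᵢ·colᵢ)/N² = (6·10 + 22·28 + 20·14 + 21·17)/69² = 0.2758
κ = (pₒ − pₑ)/(1 − pₑ) = (0.6667 − 0.2758)/(1 − 0.2758) = 0.540

0.540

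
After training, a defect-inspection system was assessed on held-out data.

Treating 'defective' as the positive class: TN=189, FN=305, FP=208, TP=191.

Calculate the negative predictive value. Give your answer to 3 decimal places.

0.383

NPV = TN/(TN+FN) = 189/(189+305) = 0.383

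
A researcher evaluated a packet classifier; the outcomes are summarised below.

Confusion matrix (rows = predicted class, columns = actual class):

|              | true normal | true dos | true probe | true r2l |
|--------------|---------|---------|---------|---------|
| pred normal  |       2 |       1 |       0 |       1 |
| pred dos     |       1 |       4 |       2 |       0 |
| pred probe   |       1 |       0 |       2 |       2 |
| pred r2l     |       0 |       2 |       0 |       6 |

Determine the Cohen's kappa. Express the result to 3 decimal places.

0.427

Observed agreement pₒ = trace/N = 14/24 = 0.5833
Expected agreement pₑ = Σ (rowᵢ·colᵢ)/N² = (4·4 + 7·7 + 4·5 + 9·8)/24² = 0.2726
κ = (pₒ − pₑ)/(1 − pₑ) = (0.5833 − 0.2726)/(1 − 0.2726) = 0.427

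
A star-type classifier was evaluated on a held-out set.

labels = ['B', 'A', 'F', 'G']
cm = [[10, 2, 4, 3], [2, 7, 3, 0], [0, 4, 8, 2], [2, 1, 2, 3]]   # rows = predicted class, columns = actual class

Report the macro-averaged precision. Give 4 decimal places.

0.5140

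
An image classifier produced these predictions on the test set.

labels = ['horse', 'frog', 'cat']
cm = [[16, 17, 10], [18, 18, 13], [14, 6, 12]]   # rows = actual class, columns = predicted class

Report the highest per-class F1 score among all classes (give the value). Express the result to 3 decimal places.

0.400

Per-class F1 score (2·TP/(2·TP+FP+FN)):
  horse: TP=16, FP=18+14=32, FN=17+10=27 → 32/91 = 0.3516
  frog: TP=18, FP=17+6=23, FN=18+13=31 → 36/90 = 0.4000
  cat: TP=12, FP=10+13=23, FN=14+6=20 → 24/67 = 0.3582
Highest is class 'frog' with F1 score = 0.400.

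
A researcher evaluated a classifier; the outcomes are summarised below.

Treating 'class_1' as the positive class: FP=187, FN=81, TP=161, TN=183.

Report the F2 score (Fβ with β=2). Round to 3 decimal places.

Fβ = (1+β²)·TP / ((1+β²)·TP + β²·FN + FP), with β²=4
= 5·161 / (5·161 + 4·81 + 187) = 0.612

0.612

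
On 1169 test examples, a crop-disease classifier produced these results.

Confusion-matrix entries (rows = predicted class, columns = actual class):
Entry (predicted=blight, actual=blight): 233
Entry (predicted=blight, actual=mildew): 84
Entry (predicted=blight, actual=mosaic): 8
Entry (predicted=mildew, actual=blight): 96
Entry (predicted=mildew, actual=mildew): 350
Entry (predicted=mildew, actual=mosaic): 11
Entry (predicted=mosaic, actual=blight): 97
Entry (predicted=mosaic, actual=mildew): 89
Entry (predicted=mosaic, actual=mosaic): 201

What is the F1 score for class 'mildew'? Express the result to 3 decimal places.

Treat 'mildew' as positive and all other classes as negative.
F1 score = 2·TP/(2·TP+FP+FN).
mildew: TP=350, FP=96+11=107, FN=84+89=173 → 700/980 = 0.7143

0.714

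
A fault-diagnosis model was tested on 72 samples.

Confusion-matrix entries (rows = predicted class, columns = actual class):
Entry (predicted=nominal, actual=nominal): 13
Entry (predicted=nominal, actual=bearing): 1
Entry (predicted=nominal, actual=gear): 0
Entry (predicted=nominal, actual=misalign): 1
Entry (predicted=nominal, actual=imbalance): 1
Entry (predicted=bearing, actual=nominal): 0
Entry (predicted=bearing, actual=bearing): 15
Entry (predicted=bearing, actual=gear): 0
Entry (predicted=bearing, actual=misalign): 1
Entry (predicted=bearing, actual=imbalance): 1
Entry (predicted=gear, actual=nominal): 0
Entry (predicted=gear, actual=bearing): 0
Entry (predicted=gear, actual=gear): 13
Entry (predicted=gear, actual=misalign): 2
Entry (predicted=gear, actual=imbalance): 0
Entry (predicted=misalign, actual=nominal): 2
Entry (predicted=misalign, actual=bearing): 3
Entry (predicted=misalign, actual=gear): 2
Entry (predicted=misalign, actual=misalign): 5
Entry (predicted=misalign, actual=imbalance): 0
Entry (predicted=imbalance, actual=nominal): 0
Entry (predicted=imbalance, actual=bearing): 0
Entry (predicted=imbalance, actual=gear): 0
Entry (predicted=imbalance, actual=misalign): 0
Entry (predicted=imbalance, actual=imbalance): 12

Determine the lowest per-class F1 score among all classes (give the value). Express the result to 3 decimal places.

0.476

Per-class F1 score (2·TP/(2·TP+FP+FN)):
  nominal: TP=13, FP=1+0+1+1=3, FN=0+0+2+0=2 → 26/31 = 0.8387
  bearing: TP=15, FP=0+0+1+1=2, FN=1+0+3+0=4 → 30/36 = 0.8333
  gear: TP=13, FP=0+0+2+0=2, FN=0+0+2+0=2 → 26/30 = 0.8667
  misalign: TP=5, FP=2+3+2+0=7, FN=1+1+2+0=4 → 10/21 = 0.4762
  imbalance: TP=12, FP=0+0+0+0=0, FN=1+1+0+0=2 → 24/26 = 0.9231
Lowest is class 'misalign' with F1 score = 0.476.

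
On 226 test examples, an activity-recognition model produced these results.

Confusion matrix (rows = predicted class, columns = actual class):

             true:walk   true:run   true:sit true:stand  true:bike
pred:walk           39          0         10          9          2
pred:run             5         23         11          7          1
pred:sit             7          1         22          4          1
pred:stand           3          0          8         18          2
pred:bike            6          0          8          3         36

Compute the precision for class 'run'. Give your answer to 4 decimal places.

Treat 'run' as positive and all other classes as negative.
precision = TP/(TP+FP).
run: TP=23, FP=5+11+7+1=24 → 23/47 = 0.48936

0.4894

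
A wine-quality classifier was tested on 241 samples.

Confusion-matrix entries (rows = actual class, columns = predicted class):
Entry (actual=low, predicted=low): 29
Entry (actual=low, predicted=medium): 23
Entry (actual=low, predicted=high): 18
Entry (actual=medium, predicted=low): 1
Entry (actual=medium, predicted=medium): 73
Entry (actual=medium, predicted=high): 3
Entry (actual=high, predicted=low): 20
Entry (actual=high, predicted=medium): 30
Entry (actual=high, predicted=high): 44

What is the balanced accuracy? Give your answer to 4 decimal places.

0.6101

Balanced accuracy = mean of per-class recall.
  low: recall = 29/70 = 0.41429
  medium: recall = 73/77 = 0.94805
  high: recall = 44/94 = 0.46809
Mean = (0.41429 + 0.94805 + 0.46809) / 3 = 0.6101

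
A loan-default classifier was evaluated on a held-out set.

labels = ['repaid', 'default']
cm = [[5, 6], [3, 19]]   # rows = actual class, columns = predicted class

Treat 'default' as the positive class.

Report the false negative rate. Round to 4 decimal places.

0.1364

FNR = FN/(FN+TP) = 3/(3+19) = 0.1364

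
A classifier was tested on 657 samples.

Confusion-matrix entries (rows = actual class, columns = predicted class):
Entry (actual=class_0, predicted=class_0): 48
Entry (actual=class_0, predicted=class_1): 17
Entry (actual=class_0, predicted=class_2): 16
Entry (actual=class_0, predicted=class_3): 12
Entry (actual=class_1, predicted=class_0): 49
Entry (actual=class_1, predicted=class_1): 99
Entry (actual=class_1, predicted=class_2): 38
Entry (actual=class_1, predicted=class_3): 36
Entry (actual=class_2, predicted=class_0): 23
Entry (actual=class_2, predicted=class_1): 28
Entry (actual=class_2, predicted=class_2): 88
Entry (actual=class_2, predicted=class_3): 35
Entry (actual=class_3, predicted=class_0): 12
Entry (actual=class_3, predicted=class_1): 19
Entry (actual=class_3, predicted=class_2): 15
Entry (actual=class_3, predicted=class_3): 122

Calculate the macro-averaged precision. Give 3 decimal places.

Per-class precision (TP/(TP+FP)):
  class_0: TP=48, FP=49+23+12=84 → 48/132 = 0.3636
  class_1: TP=99, FP=17+28+19=64 → 99/163 = 0.6074
  class_2: TP=88, FP=16+38+15=69 → 88/157 = 0.5605
  class_3: TP=122, FP=12+36+35=83 → 122/205 = 0.5951
Macro-precision = mean = (0.3636 + 0.6074 + 0.5605 + 0.5951) / 4 = 0.532

0.532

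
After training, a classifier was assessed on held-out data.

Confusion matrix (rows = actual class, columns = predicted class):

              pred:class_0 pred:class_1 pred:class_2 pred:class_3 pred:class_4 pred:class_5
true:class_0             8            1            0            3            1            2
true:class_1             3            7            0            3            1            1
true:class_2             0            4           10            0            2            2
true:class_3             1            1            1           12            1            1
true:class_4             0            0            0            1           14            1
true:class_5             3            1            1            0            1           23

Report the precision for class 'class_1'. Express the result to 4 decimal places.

0.5000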